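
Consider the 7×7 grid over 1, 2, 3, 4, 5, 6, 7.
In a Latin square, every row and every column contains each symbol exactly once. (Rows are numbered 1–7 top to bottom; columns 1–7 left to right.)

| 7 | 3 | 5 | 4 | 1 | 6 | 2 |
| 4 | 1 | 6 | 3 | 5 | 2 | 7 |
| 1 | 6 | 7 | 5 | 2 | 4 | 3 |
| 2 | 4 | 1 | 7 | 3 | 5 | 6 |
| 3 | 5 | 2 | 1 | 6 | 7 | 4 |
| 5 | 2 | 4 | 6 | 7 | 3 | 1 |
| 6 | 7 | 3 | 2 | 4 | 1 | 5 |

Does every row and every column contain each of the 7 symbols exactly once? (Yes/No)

Each row is a permutation of the 7 symbols, and so is each column.

Yes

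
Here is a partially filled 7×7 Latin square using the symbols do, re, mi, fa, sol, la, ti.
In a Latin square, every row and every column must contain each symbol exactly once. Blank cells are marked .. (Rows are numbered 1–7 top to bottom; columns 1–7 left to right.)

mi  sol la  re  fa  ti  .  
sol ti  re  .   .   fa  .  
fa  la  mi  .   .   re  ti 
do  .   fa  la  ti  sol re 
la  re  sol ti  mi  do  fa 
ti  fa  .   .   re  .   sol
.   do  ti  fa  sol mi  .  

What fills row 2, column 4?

do

Row 1, column 7: row 1 has {re, mi, fa, sol, la, ti} and column 7 has {re, fa, sol, ti}, leaving only do.
Row 3, column 5: row 3 has {re, mi, fa, la, ti} and column 5 has {re, mi, fa, sol, ti}, leaving only do.
Row 2, column 5: row 2 has {re, fa, sol, ti} and column 5 has {do, re, mi, fa, sol, ti}, leaving only la.
Row 2, column 7: row 2 has {re, fa, sol, la, ti} and column 7 has {do, re, fa, sol, ti}, leaving only mi.
Row 2 already has {re, mi, fa, sol, la, ti} and column 4 already has {re, fa, la, ti}, so row 2, column 4 must be do.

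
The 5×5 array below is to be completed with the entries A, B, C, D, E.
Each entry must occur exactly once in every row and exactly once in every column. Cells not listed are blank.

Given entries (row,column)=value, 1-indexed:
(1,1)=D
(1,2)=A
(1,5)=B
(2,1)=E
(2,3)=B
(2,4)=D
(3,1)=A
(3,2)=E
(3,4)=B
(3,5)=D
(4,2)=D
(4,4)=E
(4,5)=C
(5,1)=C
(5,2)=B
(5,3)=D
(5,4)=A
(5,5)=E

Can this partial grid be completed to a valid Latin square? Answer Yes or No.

Yes

No row or column among the givens repeats a symbol, and propagating forced cells runs into no contradiction.
One valid completion exists (for instance, D A E C B / E C B D A / A E C B D / B D A E C / C B D A E).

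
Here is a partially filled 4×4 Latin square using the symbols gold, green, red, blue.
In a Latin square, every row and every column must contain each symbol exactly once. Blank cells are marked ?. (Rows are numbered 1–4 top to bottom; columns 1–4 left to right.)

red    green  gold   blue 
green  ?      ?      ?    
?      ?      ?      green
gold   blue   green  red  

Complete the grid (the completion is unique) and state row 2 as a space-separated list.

green red blue gold

Row 2, column 4: row 2 has {green} and column 4 has {green, red, blue}, leaving only gold.
Row 2, column 2: row 2 has {gold, green} and column 2 has {green, blue}, leaving only red.
Row 2, column 3: row 2 has {gold, green, red} and column 3 has {gold, green}, leaving only blue.
So row 2 reads: green red blue gold.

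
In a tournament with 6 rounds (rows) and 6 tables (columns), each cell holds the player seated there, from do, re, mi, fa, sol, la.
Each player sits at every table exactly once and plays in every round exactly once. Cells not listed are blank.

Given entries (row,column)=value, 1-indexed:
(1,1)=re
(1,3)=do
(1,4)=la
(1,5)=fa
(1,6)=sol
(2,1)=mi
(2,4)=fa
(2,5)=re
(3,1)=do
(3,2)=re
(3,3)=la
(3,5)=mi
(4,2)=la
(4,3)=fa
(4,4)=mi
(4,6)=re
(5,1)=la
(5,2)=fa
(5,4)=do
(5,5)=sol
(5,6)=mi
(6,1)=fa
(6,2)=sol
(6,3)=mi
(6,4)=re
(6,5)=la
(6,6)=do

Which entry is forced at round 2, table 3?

sol

Round 2 already has {re, mi, fa} and table 3 already has {do, mi, fa, la}, so round 2, table 3 must be sol.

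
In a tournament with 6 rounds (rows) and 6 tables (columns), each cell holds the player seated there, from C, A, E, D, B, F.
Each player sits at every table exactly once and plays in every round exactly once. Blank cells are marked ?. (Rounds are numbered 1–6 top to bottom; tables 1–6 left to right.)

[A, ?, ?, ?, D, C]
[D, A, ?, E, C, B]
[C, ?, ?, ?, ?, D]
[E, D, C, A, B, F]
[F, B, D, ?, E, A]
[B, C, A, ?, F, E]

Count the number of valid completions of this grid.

Round 1, table 2: eliminating its round and table leaves {E, F}.
Round 1, table 3: eliminating its round and table leaves {E, B, F}.
Round 1, table 4: eliminating its round and table leaves {B, F}.
Round 2, table 3: eliminating its round and table leaves {F}.
Round 3, table 2: eliminating its round and table leaves {E, F}.
Round 3, table 3: eliminating its round and table leaves {E, B, F}.
Round 3, table 4: eliminating its round and table leaves {B, F}.
Round 3, table 5: eliminating its round and table leaves {A}.
Round 5, table 4: eliminating its round and table leaves {C}.
Round 6, table 4: eliminating its round and table leaves {D}.
Enumerating the assignments across these blanks that avoid any round or table repeat gives 2 completions.

2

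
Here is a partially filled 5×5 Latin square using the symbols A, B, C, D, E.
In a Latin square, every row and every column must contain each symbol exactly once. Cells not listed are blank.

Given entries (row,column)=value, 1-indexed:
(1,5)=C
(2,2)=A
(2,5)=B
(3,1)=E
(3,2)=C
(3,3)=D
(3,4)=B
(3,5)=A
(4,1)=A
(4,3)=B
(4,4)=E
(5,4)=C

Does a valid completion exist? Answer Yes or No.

Row 2, column 4: row 2 has {A, B} and column 4 has {B, C, E}, so it must be D.
Row 1, column 4: row 1 has {C} and column 4 has {B, C, D, E}, so it must be A.
Row 1, column 3: row 1 has {A, C} and column 3 has {B, D}, so it must be E.
Row 2, column 1: row 2 has {A, B, D} and column 1 has {A, E}, so it must be C.
Now row 2, column 3: row 2 together with column 3 already contain {A, B, C, D, E} — every symbol — so nothing can go there. The grid has no valid completion.

No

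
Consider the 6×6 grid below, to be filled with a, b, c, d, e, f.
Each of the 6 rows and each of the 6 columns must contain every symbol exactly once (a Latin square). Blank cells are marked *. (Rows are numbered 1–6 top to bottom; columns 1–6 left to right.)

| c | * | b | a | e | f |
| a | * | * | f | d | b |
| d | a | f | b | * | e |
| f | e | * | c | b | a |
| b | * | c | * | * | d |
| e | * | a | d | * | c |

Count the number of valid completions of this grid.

1

Row 1, column 2: eliminating its row and column leaves {d}.
Row 2, column 2: eliminating its row and column leaves {c}.
Row 2, column 3: eliminating its row and column leaves {e}.
Row 3, column 5: eliminating its row and column leaves {c}.
Row 4, column 3: eliminating its row and column leaves {d}.
Row 5, column 2: eliminating its row and column leaves {f}.
Row 5, column 4: eliminating its row and column leaves {e}.
Row 5, column 5: eliminating its row and column leaves {a, f}.
Row 6, column 2: eliminating its row and column leaves {b, f}.
Row 6, column 5: eliminating its row and column leaves {f}.
Only one assignment across all blanks avoids any row or column repeat, giving 1 completion.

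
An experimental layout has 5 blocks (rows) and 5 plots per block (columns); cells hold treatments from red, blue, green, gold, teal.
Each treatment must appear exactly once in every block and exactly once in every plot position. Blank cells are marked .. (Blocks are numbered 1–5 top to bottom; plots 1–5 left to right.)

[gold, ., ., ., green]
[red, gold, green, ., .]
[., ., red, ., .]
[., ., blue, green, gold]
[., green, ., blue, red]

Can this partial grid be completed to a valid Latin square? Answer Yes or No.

Block 1, plot 3: block 1 has {green, gold} and plot 3 has {red, blue, green}, so it must be teal.
Block 1, plot 4: block 1 has {green, gold, teal} and plot 4 has {blue, green}, so it must be red.
Block 1, plot 2: block 1 has {red, green, gold, teal} and plot 2 has {green, gold}, so it must be blue.
Block 2, plot 4: block 2 has {red, green, gold} and plot 4 has {red, blue, green}, so it must be teal.
Block 2, plot 5: block 2 has {red, green, gold, teal} and plot 5 has {red, green, gold}, so it must be blue.
Block 3, plot 2: block 3 has {red} and plot 2 has {blue, green, gold}, so it must be teal.
Now block 3, plot 5: block 3 together with plot 5 already contain {red, blue, green, gold, teal} — every symbol — so nothing can go there. The grid has no valid completion.

No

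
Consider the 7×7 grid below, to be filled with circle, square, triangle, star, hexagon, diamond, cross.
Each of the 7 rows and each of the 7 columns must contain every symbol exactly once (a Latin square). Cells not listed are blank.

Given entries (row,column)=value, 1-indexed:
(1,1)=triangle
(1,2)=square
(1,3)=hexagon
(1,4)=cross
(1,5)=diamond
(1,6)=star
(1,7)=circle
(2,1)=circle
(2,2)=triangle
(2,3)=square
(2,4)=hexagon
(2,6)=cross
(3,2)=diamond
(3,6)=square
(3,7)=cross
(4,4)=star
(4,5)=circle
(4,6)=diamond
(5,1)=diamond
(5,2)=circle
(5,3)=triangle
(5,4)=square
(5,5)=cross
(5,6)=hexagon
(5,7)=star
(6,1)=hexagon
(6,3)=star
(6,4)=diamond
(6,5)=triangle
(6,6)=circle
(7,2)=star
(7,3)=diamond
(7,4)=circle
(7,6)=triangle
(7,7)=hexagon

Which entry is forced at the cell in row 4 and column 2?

hexagon

Row 2, column 5: row 2 has {circle, square, triangle, hexagon, cross} and column 5 has {circle, triangle, diamond, cross}, leaving only star.
Row 2, column 7: row 2 has {circle, square, triangle, star, hexagon, cross} and column 7 has {circle, star, hexagon, cross}, leaving only diamond.
Row 3, column 1: row 3 has {square, diamond, cross} and column 1 has {circle, triangle, hexagon, diamond}, leaving only star.
Row 3, column 3: row 3 has {square, star, diamond, cross} and column 3 has {square, triangle, star, hexagon, diamond}, leaving only circle.
Row 3, column 4: row 3 has {circle, square, star, diamond, cross} and column 4 has {circle, square, star, hexagon, diamond, cross}, leaving only triangle.
Row 3, column 5: row 3 has {circle, square, triangle, star, diamond, cross} and column 5 has {circle, triangle, star, diamond, cross}, leaving only hexagon.
Row 4, column 3: row 4 has {circle, star, diamond} and column 3 has {circle, square, triangle, star, hexagon, diamond}, leaving only cross.
Row 4 already has {circle, star, diamond, cross} and column 2 already has {circle, square, triangle, star, diamond}, so row 4, column 2 must be hexagon.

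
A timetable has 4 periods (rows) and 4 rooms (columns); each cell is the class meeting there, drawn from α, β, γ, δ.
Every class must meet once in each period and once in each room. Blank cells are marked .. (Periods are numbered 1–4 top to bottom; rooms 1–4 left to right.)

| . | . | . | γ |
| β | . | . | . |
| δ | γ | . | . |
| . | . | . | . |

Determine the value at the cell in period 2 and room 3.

γ

Period 1, room 1: period 1 has {γ} and room 1 has {β, δ}, leaving only α.
Period 4, room 1: period 4 has {} and room 1 has {α, β, δ}, leaving only γ.
Period 2, room 3 is narrowed to {α, γ, δ}.
If it were α, then period 2, room 4 would be left with no valid symbol.
If it were δ, then period 2, room 4 would be left with no valid symbol.
So period 2, room 3 must be γ.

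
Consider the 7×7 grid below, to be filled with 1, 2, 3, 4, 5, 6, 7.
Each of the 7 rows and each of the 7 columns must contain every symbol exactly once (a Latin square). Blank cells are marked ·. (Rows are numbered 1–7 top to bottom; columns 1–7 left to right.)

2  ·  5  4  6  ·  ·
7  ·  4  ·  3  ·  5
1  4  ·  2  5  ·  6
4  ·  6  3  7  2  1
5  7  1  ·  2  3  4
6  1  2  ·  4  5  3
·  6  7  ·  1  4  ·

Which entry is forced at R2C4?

Row 1, column 2: row 1 has {2, 4, 5, 6} and column 2 has {1, 4, 6, 7}, leaving only 3.
Row 1, column 7: row 1 has {2, 3, 4, 5, 6} and column 7 has {1, 3, 4, 5, 6}, leaving only 7.
Row 1, column 6: row 1 has {2, 3, 4, 5, 6, 7} and column 6 has {2, 3, 4, 5}, leaving only 1.
Row 2, column 2: row 2 has {3, 4, 5, 7} and column 2 has {1, 3, 4, 6, 7}, leaving only 2.
Row 2, column 6: row 2 has {2, 3, 4, 5, 7} and column 6 has {1, 2, 3, 4, 5}, leaving only 6.
Row 2 already has {2, 3, 4, 5, 6, 7} and column 4 already has {2, 3, 4}, so row 2, column 4 must be 1.

1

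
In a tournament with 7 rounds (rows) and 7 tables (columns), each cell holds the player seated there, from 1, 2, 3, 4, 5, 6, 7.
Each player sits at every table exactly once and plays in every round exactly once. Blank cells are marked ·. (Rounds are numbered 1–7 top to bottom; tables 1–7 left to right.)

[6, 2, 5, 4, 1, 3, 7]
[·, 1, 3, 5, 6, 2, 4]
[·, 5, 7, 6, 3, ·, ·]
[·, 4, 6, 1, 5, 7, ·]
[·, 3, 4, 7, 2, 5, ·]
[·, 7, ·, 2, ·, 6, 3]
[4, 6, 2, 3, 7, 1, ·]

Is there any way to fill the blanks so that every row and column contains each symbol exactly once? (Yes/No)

Yes

No round or table among the givens repeats a symbol, and propagating forced cells runs into no contradiction.
One valid completion exists (for instance, 6 2 5 4 1 3 7 / 7 1 3 5 6 2 4 / 2 5 7 6 3 4 1 / 3 4 6 1 5 7 2 / 1 3 4 7 2 5 6 / 5 7 1 2 4 6 3 / 4 6 2 3 7 1 5).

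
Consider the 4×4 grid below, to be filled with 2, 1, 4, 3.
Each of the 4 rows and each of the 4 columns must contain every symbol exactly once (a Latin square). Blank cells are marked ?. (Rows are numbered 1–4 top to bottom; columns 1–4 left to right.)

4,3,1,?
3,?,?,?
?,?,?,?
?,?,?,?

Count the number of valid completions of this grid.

Row 1, column 4: eliminating its row and column leaves {2}.
Row 2, column 2: eliminating its row and column leaves {2, 1, 4}.
Row 2, column 3: eliminating its row and column leaves {2, 4}.
Row 2, column 4: eliminating its row and column leaves {2, 1, 4}.
Row 3, column 1: eliminating its row and column leaves {2, 1}.
Row 3, column 2: eliminating its row and column leaves {2, 1, 4}.
Row 3, column 3: eliminating its row and column leaves {2, 4, 3}.
Row 3, column 4: eliminating its row and column leaves {2, 1, 4, 3}.
Row 4, column 1: eliminating its row and column leaves {2, 1}.
Row 4, column 2: eliminating its row and column leaves {2, 1, 4}.
Row 4, column 3: eliminating its row and column leaves {2, 4, 3}.
Row 4, column 4: eliminating its row and column leaves {2, 1, 4, 3}.
Enumerating the assignments across these blanks that avoid any row or column repeat gives 8 completions.

8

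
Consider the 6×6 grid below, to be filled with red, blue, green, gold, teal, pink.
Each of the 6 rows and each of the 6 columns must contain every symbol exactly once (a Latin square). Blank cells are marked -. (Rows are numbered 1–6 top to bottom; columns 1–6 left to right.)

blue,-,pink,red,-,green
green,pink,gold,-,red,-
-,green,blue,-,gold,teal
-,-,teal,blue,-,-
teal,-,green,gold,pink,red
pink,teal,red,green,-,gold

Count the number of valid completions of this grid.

Row 1, column 2: eliminating its row and column leaves {gold}.
Row 1, column 5: eliminating its row and column leaves {teal}.
Row 2, column 4: eliminating its row and column leaves {teal}.
Row 2, column 6: eliminating its row and column leaves {blue}.
Row 3, column 1: eliminating its row and column leaves {red}.
Row 3, column 4: eliminating its row and column leaves {pink}.
Row 4, column 1: eliminating its row and column leaves {red, gold}.
Row 4, column 2: eliminating its row and column leaves {red, gold}.
Row 4, column 5: eliminating its row and column leaves {green}.
Row 4, column 6: eliminating its row and column leaves {pink}.
Row 5, column 2: eliminating its row and column leaves {blue}.
Row 6, column 5: eliminating its row and column leaves {blue}.
Only one assignment across all blanks avoids any row or column repeat, giving 1 completion.

1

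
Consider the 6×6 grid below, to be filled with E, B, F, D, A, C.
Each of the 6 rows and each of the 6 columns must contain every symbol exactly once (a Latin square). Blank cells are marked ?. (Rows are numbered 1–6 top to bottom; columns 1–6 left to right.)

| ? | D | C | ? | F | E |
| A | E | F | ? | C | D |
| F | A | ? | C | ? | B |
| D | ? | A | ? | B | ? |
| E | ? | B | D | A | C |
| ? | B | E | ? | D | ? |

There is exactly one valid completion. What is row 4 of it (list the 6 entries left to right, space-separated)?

Row 4, column 6: row 4 has {B, D, A} and column 6 has {E, B, D, C}, leaving only F.
Row 4, column 2: row 4 has {B, F, D, A} and column 2 has {E, B, D, A}, leaving only C.
Row 4, column 4: row 4 has {B, F, D, A, C} and column 4 has {D, C}, leaving only E.
So row 4 reads: D C A E B F.

D C A E B F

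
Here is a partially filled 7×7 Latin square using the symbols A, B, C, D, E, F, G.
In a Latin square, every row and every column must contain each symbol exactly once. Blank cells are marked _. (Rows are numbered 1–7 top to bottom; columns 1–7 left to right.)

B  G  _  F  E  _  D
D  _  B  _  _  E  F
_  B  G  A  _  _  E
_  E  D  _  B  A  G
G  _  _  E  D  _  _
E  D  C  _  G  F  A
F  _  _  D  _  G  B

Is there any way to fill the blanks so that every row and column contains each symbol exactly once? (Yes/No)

No

Row 1, column 3: row 1 has {B, D, E, F, G} and column 3 has {B, C, D, G}, so it must be A.
Row 1, column 6: row 1 has {A, B, D, E, F, G} and column 6 has {A, E, F, G}, so it must be C.
Row 3, column 1: row 3 has {A, B, E, G} and column 1 has {B, D, E, F, G}, so it must be C.
Now row 4, column 1: row 4 together with column 1 already contain {A, B, C, D, E, F, G} — every symbol — so nothing can go there. The grid has no valid completion.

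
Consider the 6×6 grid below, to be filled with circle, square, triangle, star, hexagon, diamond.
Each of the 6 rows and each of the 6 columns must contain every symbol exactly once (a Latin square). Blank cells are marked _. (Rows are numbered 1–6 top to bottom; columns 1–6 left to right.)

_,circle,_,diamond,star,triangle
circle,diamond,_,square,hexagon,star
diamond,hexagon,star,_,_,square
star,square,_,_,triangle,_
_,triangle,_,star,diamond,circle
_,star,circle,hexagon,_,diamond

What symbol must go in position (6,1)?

Row 2, column 3: row 2 has {circle, square, star, hexagon, diamond} and column 3 has {circle, star}, leaving only triangle.
Row 3, column 5: row 3 has {square, star, hexagon, diamond} and column 5 has {triangle, star, hexagon, diamond}, leaving only circle.
Row 3, column 4: row 3 has {circle, square, star, hexagon, diamond} and column 4 has {square, star, hexagon, diamond}, leaving only triangle.
Row 4, column 4: row 4 has {square, triangle, star} and column 4 has {square, triangle, star, hexagon, diamond}, leaving only circle.
Row 4, column 6: row 4 has {circle, square, triangle, star} and column 6 has {circle, square, triangle, star, diamond}, leaving only hexagon.
Row 4, column 3: row 4 has {circle, square, triangle, star, hexagon} and column 3 has {circle, triangle, star}, leaving only diamond.
Row 6, column 5: row 6 has {circle, star, hexagon, diamond} and column 5 has {circle, triangle, star, hexagon, diamond}, leaving only square.
Row 6 already has {circle, square, star, hexagon, diamond} and column 1 already has {circle, star, diamond}, so row 6, column 1 must be triangle.

triangle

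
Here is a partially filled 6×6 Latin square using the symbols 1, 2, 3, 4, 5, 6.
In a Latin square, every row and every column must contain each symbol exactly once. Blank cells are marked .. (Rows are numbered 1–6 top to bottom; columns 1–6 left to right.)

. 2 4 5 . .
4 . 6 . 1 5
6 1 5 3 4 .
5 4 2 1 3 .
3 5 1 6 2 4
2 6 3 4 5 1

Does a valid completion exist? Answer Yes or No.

Yes

No row or column among the givens repeats a symbol, and propagating forced cells runs into no contradiction.
One valid completion exists (for instance, 1 2 4 5 6 3 / 4 3 6 2 1 5 / 6 1 5 3 4 2 / 5 4 2 1 3 6 / 3 5 1 6 2 4 / 2 6 3 4 5 1).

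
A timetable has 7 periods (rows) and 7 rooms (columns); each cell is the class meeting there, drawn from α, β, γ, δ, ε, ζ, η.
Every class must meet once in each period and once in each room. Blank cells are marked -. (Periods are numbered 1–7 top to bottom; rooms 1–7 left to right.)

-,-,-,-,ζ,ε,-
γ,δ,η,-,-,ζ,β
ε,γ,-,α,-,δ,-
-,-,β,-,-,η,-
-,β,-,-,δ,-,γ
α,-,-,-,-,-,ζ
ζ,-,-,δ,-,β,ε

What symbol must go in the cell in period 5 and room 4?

ζ

Period 2, room 4: period 2 has {β, γ, δ, ζ, η} and room 4 has {α, δ}, leaving only ε.
Period 2, room 5: period 2 has {β, γ, δ, ε, ζ, η} and room 5 has {δ, ζ}, leaving only α.
Period 3, room 3: period 3 has {α, γ, δ, ε} and room 3 has {β, η}, leaving only ζ.
Period 3, room 7: period 3 has {α, γ, δ, ε, ζ} and room 7 has {β, γ, ε, ζ}, leaving only η.
Period 3, room 5: period 3 has {α, γ, δ, ε, ζ, η} and room 5 has {α, δ, ζ}, leaving only β.
Period 4, room 1: period 4 has {β, η} and room 1 has {α, γ, ε, ζ}, leaving only δ.
Period 4, room 7: period 4 has {β, δ, η} and room 7 has {β, γ, ε, ζ, η}, leaving only α.
Period 1, room 7: period 1 has {ε, ζ} and room 7 has {α, β, γ, ε, ζ, η}, leaving only δ.
Period 5, room 1: period 5 has {β, γ, δ} and room 1 has {α, γ, δ, ε, ζ}, leaving only η.
Period 5 already has {β, γ, δ, η} and room 4 already has {α, δ, ε}, so period 5, room 4 must be ζ.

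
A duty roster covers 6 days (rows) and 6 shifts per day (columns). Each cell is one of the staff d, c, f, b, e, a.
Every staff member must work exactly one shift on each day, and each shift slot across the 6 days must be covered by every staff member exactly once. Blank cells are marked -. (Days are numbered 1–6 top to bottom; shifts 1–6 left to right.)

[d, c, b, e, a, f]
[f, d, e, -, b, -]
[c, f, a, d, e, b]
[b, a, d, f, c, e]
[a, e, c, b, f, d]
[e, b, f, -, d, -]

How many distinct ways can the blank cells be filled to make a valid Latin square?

2

Day 2, shift 4: eliminating its day and shift leaves {c, a}.
Day 2, shift 6: eliminating its day and shift leaves {c, a}.
Day 6, shift 4: eliminating its day and shift leaves {c, a}.
Day 6, shift 6: eliminating its day and shift leaves {c, a}.
Enumerating the assignments across these blanks that avoid any day or shift repeat gives 2 completions.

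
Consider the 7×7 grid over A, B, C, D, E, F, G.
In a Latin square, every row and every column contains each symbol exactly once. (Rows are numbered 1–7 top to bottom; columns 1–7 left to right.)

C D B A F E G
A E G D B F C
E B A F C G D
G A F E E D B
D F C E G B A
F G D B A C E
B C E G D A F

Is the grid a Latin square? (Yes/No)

No

Row 4 contains E twice (at columns 4 and 5), so it is not a permutation.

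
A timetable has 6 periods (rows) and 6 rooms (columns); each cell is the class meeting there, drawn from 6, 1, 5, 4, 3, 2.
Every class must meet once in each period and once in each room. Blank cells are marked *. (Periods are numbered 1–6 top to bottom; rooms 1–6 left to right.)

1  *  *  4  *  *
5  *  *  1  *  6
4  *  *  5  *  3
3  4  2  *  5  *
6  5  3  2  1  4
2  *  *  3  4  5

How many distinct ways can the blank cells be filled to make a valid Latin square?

3

Period 1, room 2: eliminating its period and room leaves {6, 3, 2}.
Period 1, room 3: eliminating its period and room leaves {6, 5}.
Period 1, room 5: eliminating its period and room leaves {6, 3, 2}.
Period 1, room 6: eliminating its period and room leaves {2}.
Period 2, room 2: eliminating its period and room leaves {3, 2}.
Period 2, room 3: eliminating its period and room leaves {4}.
Period 2, room 5: eliminating its period and room leaves {3, 2}.
Period 3, room 2: eliminating its period and room leaves {6, 1, 2}.
Period 3, room 3: eliminating its period and room leaves {6, 1}.
Period 3, room 5: eliminating its period and room leaves {6, 2}.
Period 4, room 4: eliminating its period and room leaves {6}.
Period 4, room 6: eliminating its period and room leaves {1}.
Period 6, room 2: eliminating its period and room leaves {6, 1}.
Period 6, room 3: eliminating its period and room leaves {6, 1}.
Enumerating the assignments across these blanks that avoid any period or room repeat gives 3 completions.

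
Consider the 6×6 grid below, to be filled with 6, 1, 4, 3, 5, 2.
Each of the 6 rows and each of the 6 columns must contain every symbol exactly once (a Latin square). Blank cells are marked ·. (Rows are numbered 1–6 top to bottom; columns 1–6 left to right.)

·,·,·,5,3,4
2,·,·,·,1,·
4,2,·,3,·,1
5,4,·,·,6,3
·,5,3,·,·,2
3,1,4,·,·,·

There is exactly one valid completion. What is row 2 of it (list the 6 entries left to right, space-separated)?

Row 1, column 2: row 1 has {4, 3, 5} and column 2 has {1, 4, 5, 2}, leaving only 6.
Row 2, column 2: row 2 has {1, 2} and column 2 has {6, 1, 4, 5, 2}, leaving only 3.
Row 1, column 1: row 1 has {6, 4, 3, 5} and column 1 has {4, 3, 5, 2}, leaving only 1.
Row 1, column 3: row 1 has {6, 1, 4, 3, 5} and column 3 has {4, 3}, leaving only 2.
Row 3, column 5: row 3 has {1, 4, 3, 2} and column 5 has {6, 1, 3}, leaving only 5.
Row 3, column 3: row 3 has {1, 4, 3, 5, 2} and column 3 has {4, 3, 2}, leaving only 6.
Row 2, column 3: row 2 has {1, 3, 2} and column 3 has {6, 4, 3, 2}, leaving only 5.
Row 2, column 6: row 2 has {1, 3, 5, 2} and column 6 has {1, 4, 3, 2}, leaving only 6.
Row 2, column 4: row 2 has {6, 1, 3, 5, 2} and column 4 has {3, 5}, leaving only 4.
So row 2 reads: 2 3 5 4 1 6.

2 3 5 4 1 6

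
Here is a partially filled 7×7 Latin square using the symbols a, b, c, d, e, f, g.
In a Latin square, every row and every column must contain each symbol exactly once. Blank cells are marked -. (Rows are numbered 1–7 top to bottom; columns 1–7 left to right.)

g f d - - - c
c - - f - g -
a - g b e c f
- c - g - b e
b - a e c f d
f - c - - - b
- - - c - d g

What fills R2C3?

Row 1, column 4: row 1 has {c, d, f, g} and column 4 has {b, c, e, f, g}, leaving only a.
Row 1, column 5: row 1 has {a, c, d, f, g} and column 5 has {c, e}, leaving only b.
Row 1, column 6: row 1 has {a, b, c, d, f, g} and column 6 has {b, c, d, f, g}, leaving only e.
Row 2, column 7: row 2 has {c, f, g} and column 7 has {b, c, d, e, f, g}, leaving only a.
Row 2, column 5: row 2 has {a, c, f, g} and column 5 has {b, c, e}, leaving only d.
Row 3, column 2: row 3 has {a, b, c, e, f, g} and column 2 has {c, f}, leaving only d.
Row 4, column 1: row 4 has {b, c, e, g} and column 1 has {a, b, c, f, g}, leaving only d.
Row 4, column 3: row 4 has {b, c, d, e, g} and column 3 has {a, c, d, g}, leaving only f.
Row 4, column 5: row 4 has {b, c, d, e, f, g} and column 5 has {b, c, d, e}, leaving only a.
Row 5, column 2: row 5 has {a, b, c, d, e, f} and column 2 has {c, d, f}, leaving only g.
Row 6, column 4: row 6 has {b, c, f} and column 4 has {a, b, c, e, f, g}, leaving only d.
Row 6, column 5: row 6 has {b, c, d, f} and column 5 has {a, b, c, d, e}, leaving only g.
Row 6, column 6: row 6 has {b, c, d, f, g} and column 6 has {b, c, d, e, f, g}, leaving only a.
Row 6, column 2: row 6 has {a, b, c, d, f, g} and column 2 has {c, d, f, g}, leaving only e.
Row 2, column 2: row 2 has {a, c, d, f, g} and column 2 has {c, d, e, f, g}, leaving only b.
Row 2 already has {a, b, c, d, f, g} and column 3 already has {a, c, d, f, g}, so row 2, column 3 must be e.

e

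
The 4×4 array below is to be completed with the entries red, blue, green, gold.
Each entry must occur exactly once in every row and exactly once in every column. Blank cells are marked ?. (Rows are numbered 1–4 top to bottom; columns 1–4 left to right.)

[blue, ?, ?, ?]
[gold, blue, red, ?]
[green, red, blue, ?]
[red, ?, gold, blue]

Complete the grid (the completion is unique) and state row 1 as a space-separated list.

Row 1, column 3: row 1 has {blue} and column 3 has {red, blue, gold}, leaving only green.
Row 1, column 2: row 1 has {blue, green} and column 2 has {red, blue}, leaving only gold.
Row 1, column 4: row 1 has {blue, green, gold} and column 4 has {blue}, leaving only red.
So row 1 reads: blue gold green red.

blue gold green red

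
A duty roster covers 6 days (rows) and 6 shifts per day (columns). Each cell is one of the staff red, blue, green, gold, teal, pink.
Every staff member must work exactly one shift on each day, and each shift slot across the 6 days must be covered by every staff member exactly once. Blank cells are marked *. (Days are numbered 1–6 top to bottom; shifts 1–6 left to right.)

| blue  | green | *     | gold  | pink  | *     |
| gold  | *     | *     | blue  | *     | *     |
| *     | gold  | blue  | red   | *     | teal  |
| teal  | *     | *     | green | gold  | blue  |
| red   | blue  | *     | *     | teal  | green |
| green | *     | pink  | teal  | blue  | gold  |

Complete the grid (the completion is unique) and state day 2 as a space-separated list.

Day 1, shift 6: day 1 has {blue, green, gold, pink} and shift 6 has {blue, green, gold, teal}, leaving only red.
Day 2, shift 6: day 2 has {blue, gold} and shift 6 has {red, blue, green, gold, teal}, leaving only pink.
Day 1, shift 3: day 1 has {red, blue, green, gold, pink} and shift 3 has {blue, pink}, leaving only teal.
Day 3, shift 1: day 3 has {red, blue, gold, teal} and shift 1 has {red, blue, green, gold, teal}, leaving only pink.
Day 3, shift 5: day 3 has {red, blue, gold, teal, pink} and shift 5 has {blue, gold, teal, pink}, leaving only green.
Day 2, shift 5: day 2 has {blue, gold, pink} and shift 5 has {blue, green, gold, teal, pink}, leaving only red.
Day 2, shift 2: day 2 has {red, blue, gold, pink} and shift 2 has {blue, green, gold}, leaving only teal.
Day 2, shift 3: day 2 has {red, blue, gold, teal, pink} and shift 3 has {blue, teal, pink}, leaving only green.
So day 2 reads: gold teal green blue red pink.

gold teal green blue red pink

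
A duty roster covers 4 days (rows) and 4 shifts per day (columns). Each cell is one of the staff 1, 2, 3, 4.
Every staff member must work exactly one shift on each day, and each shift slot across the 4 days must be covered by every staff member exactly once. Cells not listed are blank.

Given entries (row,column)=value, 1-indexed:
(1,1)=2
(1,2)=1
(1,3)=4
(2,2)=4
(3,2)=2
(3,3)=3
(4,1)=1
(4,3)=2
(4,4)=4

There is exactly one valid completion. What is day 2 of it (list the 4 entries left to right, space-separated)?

Day 2, shift 1: day 2 has {4} and shift 1 has {1, 2}, leaving only 3.
Day 2, shift 3: day 2 has {3, 4} and shift 3 has {2, 3, 4}, leaving only 1.
Day 2, shift 4: day 2 has {1, 3, 4} and shift 4 has {4}, leaving only 2.
So day 2 reads: 3 4 1 2.

3 4 1 2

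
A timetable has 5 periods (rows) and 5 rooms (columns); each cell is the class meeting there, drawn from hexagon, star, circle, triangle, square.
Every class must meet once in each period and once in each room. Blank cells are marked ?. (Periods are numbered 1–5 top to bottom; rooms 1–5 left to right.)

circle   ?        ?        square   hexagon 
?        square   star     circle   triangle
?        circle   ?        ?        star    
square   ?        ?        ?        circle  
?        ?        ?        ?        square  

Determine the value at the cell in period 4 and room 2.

Period 1, room 3: period 1 has {hexagon, circle, square} and room 3 has {star}, leaving only triangle.
Period 1, room 2: period 1 has {hexagon, circle, triangle, square} and room 2 has {circle, square}, leaving only star.
Period 2, room 1: period 2 has {star, circle, triangle, square} and room 1 has {circle, square}, leaving only hexagon.
Period 3, room 1: period 3 has {star, circle} and room 1 has {hexagon, circle, square}, leaving only triangle.
Period 3, room 4: period 3 has {star, circle, triangle} and room 4 has {circle, square}, leaving only hexagon.
Period 3, room 3: period 3 has {hexagon, star, circle, triangle} and room 3 has {star, triangle}, leaving only square.
Period 4, room 3: period 4 has {circle, square} and room 3 has {star, triangle, square}, leaving only hexagon.
Period 4 already has {hexagon, circle, square} and room 2 already has {star, circle, square}, so period 4, room 2 must be triangle.

triangle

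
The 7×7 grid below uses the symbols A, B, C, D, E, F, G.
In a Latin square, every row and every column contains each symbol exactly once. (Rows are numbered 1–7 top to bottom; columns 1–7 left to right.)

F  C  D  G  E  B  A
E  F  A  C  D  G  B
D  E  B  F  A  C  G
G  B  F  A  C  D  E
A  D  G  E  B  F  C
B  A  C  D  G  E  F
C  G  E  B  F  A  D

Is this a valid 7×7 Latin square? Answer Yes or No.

Each row is a permutation of the 7 symbols, and so is each column.

Yes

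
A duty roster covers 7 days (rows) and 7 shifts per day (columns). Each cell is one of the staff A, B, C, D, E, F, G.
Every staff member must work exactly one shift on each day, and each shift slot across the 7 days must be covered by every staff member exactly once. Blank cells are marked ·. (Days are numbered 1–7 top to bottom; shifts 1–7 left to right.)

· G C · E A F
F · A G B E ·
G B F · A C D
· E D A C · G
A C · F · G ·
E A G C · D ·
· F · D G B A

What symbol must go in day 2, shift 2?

Day 2 already has {A, B, E, F, G} and shift 2 already has {A, B, C, E, F, G}, so day 2, shift 2 must be D.

D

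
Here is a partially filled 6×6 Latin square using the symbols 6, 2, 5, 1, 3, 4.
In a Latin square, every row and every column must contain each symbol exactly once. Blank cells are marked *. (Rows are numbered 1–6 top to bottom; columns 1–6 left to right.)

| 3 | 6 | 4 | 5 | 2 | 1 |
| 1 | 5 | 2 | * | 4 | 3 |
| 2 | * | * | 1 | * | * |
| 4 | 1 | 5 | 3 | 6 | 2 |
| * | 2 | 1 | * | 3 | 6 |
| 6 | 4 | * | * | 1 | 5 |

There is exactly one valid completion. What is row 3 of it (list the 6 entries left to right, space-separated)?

Row 3, column 2: row 3 has {2, 1} and column 2 has {6, 2, 5, 1, 4}, leaving only 3.
Row 3, column 3: row 3 has {2, 1, 3} and column 3 has {2, 5, 1, 4}, leaving only 6.
Row 3, column 5: row 3 has {6, 2, 1, 3} and column 5 has {6, 2, 1, 3, 4}, leaving only 5.
Row 3, column 6: row 3 has {6, 2, 5, 1, 3} and column 6 has {6, 2, 5, 1, 3}, leaving only 4.
So row 3 reads: 2 3 6 1 5 4.

2 3 6 1 5 4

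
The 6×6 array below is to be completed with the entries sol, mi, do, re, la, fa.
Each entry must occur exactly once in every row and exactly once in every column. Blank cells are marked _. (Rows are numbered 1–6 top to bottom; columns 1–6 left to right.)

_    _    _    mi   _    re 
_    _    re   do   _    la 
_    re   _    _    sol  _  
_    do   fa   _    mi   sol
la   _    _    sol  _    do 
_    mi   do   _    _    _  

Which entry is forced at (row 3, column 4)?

Row 2, column 5: row 2 has {do, re, la} and column 5 has {sol, mi}, leaving only fa.
Row 2, column 2: row 2 has {do, re, la, fa} and column 2 has {mi, do, re}, leaving only sol.
Row 2, column 1: row 2 has {sol, do, re, la, fa} and column 1 has {la}, leaving only mi.
Row 4, column 1: row 4 has {sol, mi, do, fa} and column 1 has {mi, la}, leaving only re.
Row 4, column 4: row 4 has {sol, mi, do, re, fa} and column 4 has {sol, mi, do}, leaving only la.
Row 3 already has {sol, re} and column 4 already has {sol, mi, do, la}, so row 3, column 4 must be fa.

fa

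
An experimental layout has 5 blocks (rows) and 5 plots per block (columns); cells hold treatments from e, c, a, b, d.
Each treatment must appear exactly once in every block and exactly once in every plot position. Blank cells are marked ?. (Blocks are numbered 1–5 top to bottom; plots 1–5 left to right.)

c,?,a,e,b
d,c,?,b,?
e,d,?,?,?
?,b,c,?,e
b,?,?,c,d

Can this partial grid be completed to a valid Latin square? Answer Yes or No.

Block 1, plot 2: block 1 together with plot 2 already contain {e, c, a, b, d} — every symbol — so nothing can go there. The grid has no valid completion.

No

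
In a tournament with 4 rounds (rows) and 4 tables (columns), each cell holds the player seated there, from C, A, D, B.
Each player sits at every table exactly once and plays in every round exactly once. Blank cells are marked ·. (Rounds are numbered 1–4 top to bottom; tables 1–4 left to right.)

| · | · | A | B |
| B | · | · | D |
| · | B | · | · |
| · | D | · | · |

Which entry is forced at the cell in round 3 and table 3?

Round 1, table 2: round 1 has {A, B} and table 2 has {D, B}, leaving only C.
Round 1, table 1: round 1 has {C, A, B} and table 1 has {B}, leaving only D.
Round 2, table 2: round 2 has {D, B} and table 2 has {C, D, B}, leaving only A.
Round 2, table 3: round 2 has {A, D, B} and table 3 has {A}, leaving only C.
Round 3 already has {B} and table 3 already has {C, A}, so round 3, table 3 must be D.

D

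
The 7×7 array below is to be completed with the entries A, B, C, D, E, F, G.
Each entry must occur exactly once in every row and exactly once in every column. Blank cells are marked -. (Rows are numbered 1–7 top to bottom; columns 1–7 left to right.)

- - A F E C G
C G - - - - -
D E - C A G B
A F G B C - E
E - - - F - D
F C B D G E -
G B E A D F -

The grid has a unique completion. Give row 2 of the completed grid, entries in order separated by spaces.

Row 2, column 4: row 2 has {C, G} and column 4 has {A, B, C, D, F}, leaving only E.
Row 2, column 5: row 2 has {C, E, G} and column 5 has {A, C, D, E, F, G}, leaving only B.
Row 1, column 1: row 1 has {A, C, E, F, G} and column 1 has {A, C, D, E, F, G}, leaving only B.
Row 1, column 2: row 1 has {A, B, C, E, F, G} and column 2 has {B, C, E, F, G}, leaving only D.
Row 3, column 3: row 3 has {A, B, C, D, E, G} and column 3 has {A, B, E, G}, leaving only F.
Row 2, column 3: row 2 has {B, C, E, G} and column 3 has {A, B, E, F, G}, leaving only D.
Row 2, column 6: row 2 has {B, C, D, E, G} and column 6 has {C, E, F, G}, leaving only A.
Row 2, column 7: row 2 has {A, B, C, D, E, G} and column 7 has {B, D, E, G}, leaving only F.
So row 2 reads: C G D E B A F.

C G D E B A F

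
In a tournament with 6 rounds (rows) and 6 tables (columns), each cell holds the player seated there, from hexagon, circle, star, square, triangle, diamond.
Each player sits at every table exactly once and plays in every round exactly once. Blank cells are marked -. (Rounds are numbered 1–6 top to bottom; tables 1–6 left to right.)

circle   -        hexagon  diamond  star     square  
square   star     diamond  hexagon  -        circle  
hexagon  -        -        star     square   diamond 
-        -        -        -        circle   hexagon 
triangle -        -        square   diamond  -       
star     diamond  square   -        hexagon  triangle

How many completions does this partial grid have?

1

Round 1, table 2: eliminating its round and table leaves {triangle}.
Round 2, table 5: eliminating its round and table leaves {triangle}.
Round 3, table 2: eliminating its round and table leaves {circle, triangle}.
Round 3, table 3: eliminating its round and table leaves {circle, triangle}.
Round 4, table 1: eliminating its round and table leaves {diamond}.
Round 4, table 2: eliminating its round and table leaves {square, triangle}.
Round 4, table 3: eliminating its round and table leaves {star, triangle}.
Round 4, table 4: eliminating its round and table leaves {triangle}.
Round 5, table 2: eliminating its round and table leaves {hexagon, circle}.
Round 5, table 3: eliminating its round and table leaves {circle, star}.
Round 5, table 6: eliminating its round and table leaves {star}.
Round 6, table 4: eliminating its round and table leaves {circle}.
Only one assignment across all blanks avoids any round or table repeat, giving 1 completion.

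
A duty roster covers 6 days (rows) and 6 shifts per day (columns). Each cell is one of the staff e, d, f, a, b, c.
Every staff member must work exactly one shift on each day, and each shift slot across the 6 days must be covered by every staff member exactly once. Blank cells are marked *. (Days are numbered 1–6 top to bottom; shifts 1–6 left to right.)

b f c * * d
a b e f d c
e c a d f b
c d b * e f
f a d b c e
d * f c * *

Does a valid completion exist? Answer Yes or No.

Yes

No day or shift among the givens repeats a symbol, and propagating forced cells runs into no contradiction.
One valid completion exists (for instance, b f c e a d / a b e f d c / e c a d f b / c d b a e f / f a d b c e / d e f c b a).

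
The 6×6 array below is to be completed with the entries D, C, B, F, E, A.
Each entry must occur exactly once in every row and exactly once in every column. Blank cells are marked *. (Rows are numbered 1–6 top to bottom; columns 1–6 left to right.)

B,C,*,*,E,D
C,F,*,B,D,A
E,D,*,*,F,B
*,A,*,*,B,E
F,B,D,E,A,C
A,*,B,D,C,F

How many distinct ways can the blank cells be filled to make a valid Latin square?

2

Row 1, column 3: eliminating its row and column leaves {F, A}.
Row 1, column 4: eliminating its row and column leaves {F, A}.
Row 2, column 3: eliminating its row and column leaves {E}.
Row 3, column 3: eliminating its row and column leaves {C, A}.
Row 3, column 4: eliminating its row and column leaves {C, A}.
Row 4, column 1: eliminating its row and column leaves {D}.
Row 4, column 3: eliminating its row and column leaves {C, F}.
Row 4, column 4: eliminating its row and column leaves {C, F}.
Row 6, column 2: eliminating its row and column leaves {E}.
Enumerating the assignments across these blanks that avoid any row or column repeat gives 2 completions.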